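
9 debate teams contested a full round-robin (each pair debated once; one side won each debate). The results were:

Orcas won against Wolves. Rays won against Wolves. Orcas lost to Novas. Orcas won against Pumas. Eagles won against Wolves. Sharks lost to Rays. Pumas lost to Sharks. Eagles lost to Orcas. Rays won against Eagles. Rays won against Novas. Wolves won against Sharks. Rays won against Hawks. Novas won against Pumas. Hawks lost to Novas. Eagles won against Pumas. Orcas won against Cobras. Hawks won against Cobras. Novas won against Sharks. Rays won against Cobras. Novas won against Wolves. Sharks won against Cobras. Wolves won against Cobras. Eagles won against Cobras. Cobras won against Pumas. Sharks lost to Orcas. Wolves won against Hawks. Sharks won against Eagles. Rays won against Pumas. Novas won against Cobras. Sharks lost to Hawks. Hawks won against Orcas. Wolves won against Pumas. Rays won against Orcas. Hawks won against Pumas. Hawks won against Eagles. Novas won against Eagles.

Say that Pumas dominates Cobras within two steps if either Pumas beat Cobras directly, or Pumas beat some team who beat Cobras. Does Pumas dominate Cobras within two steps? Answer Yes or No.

No

Pumas did not beat Cobras directly.
Pumas beat no one, so there is no intermediate team.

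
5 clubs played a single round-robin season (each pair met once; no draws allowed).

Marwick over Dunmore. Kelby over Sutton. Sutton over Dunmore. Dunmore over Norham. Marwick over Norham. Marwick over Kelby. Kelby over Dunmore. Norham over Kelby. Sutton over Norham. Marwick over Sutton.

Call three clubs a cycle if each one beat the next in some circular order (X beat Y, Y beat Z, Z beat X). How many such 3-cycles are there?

Win totals: Sutton 2, Dunmore 1, Marwick 4, Kelby 2, Norham 1.
A club with w wins dominates both others in C(w,2) triples; summing gives 1 + 0 + 6 + 1 + 0 = 8 transitive triples.
Total triples C(5,3) = 10, so cyclic triples = 10 − 8 = 2.

2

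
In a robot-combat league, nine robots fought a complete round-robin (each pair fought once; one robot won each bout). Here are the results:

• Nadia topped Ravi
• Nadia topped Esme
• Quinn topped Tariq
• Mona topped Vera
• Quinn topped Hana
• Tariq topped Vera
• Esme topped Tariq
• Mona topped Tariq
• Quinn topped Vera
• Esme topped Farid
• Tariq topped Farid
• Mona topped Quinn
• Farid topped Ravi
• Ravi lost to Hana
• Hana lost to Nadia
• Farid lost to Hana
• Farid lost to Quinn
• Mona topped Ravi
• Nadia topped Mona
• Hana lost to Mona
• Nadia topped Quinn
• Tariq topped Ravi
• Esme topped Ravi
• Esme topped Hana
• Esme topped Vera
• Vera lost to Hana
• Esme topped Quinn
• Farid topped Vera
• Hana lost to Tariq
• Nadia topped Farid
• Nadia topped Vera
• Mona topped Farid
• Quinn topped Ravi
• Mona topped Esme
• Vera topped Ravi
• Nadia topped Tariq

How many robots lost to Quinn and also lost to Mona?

5

Quinn beat: Ravi, Vera, Farid, Tariq, Hana.
Mona beat: Ravi, Vera, Farid, Quinn, Tariq, Hana, Esme.
Both beat: Ravi, Vera, Farid, Tariq, Hana — 5.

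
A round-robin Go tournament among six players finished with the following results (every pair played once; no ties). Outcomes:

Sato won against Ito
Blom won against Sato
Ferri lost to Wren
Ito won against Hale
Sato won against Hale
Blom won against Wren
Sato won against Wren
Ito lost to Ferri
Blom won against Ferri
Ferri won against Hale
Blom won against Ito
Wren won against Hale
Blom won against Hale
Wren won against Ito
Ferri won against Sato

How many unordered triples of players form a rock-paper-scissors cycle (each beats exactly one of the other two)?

Of the C(6,3) = 20 triples, the cyclic ones are: {Wren, Sato, Ferri}.
That is 1.

1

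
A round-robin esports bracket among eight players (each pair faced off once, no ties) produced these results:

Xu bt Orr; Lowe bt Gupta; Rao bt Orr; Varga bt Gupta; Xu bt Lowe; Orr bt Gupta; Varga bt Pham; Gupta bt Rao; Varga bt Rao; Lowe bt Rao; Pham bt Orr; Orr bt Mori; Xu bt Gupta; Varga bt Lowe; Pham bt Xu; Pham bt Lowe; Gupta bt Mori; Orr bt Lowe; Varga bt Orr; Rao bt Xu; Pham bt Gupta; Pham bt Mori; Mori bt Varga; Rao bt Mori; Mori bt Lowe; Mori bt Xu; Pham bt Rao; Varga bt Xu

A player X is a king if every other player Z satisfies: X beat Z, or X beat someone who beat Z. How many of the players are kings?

3

Gupta cannot reach Pham in two steps.
Orr cannot reach Pham in two steps.
Mori reaches everyone (king).
Xu cannot reach Pham, Varga in two steps.
Pham reaches everyone (king).
Rao cannot reach Pham in two steps.
Lowe cannot reach Pham, Varga in two steps.
Varga reaches everyone (king).
Kings: Mori, Pham, Varga — 3.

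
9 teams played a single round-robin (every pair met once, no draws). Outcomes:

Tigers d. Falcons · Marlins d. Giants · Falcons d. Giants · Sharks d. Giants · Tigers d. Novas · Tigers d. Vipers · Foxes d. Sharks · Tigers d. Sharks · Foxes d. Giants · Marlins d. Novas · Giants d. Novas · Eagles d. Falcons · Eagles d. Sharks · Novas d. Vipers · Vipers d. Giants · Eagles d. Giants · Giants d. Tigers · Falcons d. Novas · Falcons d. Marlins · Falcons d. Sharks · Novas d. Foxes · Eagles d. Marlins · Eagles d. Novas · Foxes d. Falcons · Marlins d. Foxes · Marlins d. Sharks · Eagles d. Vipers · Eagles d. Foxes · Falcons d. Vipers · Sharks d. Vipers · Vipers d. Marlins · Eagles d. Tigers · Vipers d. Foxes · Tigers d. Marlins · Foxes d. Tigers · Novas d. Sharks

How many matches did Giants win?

2

Giants' results: beat Tigers, Novas; lost to Marlins, Foxes, Vipers, Falcons, Sharks, Eagles.
That is 2 wins.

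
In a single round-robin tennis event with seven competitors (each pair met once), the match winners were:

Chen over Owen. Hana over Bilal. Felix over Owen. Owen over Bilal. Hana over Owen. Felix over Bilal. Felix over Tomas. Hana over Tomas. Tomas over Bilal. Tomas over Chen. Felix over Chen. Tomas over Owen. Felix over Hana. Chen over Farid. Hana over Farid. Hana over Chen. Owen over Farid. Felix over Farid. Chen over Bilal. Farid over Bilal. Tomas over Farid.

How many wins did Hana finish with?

Hana's results: beat Owen, Farid, Tomas, Chen, Bilal; lost to Felix.
That is 5 wins.

5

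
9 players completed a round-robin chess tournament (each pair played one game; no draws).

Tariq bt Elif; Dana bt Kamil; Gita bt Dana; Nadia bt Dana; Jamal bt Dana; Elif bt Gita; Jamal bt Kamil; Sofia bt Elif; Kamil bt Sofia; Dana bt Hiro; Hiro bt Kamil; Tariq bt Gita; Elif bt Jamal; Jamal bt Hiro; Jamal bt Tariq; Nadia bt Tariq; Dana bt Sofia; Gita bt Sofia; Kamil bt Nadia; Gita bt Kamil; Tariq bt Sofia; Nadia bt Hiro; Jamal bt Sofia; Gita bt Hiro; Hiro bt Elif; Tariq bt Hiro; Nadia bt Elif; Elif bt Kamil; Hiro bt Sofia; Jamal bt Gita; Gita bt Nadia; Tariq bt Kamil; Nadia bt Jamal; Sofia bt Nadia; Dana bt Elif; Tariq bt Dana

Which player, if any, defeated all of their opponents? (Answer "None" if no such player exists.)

Highest win total is Tariq with 6 (out of 8 possible).
Tariq lost to Jamal, Nadia, so no player went undefeated.

None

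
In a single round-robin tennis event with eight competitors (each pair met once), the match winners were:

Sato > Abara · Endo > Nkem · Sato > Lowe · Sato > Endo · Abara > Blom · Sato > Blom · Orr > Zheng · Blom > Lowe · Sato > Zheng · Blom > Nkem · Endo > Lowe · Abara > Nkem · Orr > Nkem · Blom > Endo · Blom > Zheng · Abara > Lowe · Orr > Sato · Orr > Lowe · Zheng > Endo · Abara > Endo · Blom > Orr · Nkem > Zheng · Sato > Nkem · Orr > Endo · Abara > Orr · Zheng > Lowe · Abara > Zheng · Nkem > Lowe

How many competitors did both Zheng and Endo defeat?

Zheng beat: Endo, Lowe.
Endo beat: Lowe, Nkem.
Both beat: Lowe — 1.

1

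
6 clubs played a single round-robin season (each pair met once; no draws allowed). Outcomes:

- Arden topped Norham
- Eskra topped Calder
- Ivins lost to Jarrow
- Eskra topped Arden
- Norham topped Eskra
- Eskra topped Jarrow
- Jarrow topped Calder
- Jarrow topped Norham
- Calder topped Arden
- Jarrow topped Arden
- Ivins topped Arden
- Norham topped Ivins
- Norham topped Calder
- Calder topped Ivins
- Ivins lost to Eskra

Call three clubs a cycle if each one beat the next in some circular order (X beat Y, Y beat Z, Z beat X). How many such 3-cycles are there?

4

Of the C(6,3) = 20 triples, the cyclic ones are: {Ivins, Arden, Norham}; {Arden, Eskra, Norham}; {Arden, Calder, Norham}; {Eskra, Jarrow, Norham}.
That is 4.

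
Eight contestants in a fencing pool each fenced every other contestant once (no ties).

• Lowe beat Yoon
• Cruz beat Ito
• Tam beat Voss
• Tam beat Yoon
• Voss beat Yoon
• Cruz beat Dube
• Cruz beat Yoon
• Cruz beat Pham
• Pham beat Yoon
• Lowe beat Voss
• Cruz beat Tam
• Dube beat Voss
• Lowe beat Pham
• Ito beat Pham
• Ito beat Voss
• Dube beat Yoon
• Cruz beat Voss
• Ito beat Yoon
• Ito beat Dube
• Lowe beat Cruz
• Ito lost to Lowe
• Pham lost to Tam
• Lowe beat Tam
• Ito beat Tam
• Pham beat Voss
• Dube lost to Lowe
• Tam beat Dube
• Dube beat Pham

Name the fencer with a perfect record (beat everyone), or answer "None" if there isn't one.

Lowe

Lowe has 7 wins out of 7 opponents — a perfect record.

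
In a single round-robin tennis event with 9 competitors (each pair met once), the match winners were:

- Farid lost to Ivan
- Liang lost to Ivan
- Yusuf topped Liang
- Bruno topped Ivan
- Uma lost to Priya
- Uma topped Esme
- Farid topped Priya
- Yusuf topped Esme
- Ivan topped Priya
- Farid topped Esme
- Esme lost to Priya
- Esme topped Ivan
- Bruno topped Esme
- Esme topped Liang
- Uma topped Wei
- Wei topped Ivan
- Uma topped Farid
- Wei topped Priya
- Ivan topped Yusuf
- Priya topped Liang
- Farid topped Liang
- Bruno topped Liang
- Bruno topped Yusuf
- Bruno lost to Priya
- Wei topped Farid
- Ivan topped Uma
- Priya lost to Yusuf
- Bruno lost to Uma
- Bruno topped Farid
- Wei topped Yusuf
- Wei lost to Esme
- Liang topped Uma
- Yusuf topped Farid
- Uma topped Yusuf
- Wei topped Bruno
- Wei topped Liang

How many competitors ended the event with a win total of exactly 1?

Win totals: Esme 3, Yusuf 4, Farid 3, Bruno 5, Ivan 5, Priya 4, Uma 5, Wei 6, Liang 1.
Exactly 1: Liang — 1 competitor.

1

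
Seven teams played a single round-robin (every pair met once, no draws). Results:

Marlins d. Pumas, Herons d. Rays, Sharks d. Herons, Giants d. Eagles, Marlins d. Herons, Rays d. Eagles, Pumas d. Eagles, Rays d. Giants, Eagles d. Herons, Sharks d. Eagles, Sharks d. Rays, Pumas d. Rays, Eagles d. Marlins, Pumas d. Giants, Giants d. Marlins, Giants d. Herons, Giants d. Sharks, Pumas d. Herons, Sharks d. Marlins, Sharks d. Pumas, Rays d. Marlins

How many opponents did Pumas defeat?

4

Pumas' results: beat Giants, Rays, Herons, Eagles; lost to Sharks, Marlins.
That is 4 wins.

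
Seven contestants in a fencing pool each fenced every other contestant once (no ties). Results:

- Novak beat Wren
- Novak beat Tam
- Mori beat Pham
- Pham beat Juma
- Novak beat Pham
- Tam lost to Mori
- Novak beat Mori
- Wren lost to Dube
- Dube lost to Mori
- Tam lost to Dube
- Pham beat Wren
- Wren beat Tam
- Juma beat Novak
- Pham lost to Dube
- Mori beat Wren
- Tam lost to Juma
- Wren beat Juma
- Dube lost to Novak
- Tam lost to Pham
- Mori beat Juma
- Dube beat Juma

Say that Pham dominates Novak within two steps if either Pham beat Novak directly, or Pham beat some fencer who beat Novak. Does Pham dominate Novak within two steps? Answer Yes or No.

Yes

Pham did not beat Novak directly.
Pham beat Wren, Tam, Juma. Of those, Juma beat Novak.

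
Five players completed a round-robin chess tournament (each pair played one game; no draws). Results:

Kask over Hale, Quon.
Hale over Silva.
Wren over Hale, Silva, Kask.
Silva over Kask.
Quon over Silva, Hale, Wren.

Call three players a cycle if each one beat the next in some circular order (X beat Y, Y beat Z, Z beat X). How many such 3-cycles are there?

3

Win totals: Hale 1, Kask 2, Silva 1, Wren 3, Quon 3.
A player with w wins dominates both others in C(w,2) triples; summing gives 0 + 1 + 0 + 3 + 3 = 7 transitive triples.
Total triples C(5,3) = 10, so cyclic triples = 10 − 7 = 3.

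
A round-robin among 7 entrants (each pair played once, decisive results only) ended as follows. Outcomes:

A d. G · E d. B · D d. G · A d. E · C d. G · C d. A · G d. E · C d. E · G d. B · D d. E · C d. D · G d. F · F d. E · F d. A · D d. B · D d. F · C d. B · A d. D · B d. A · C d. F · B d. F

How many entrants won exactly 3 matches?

2

Win totals: A 3, B 2, C 6, D 4, E 1, F 2, G 3.
Exactly 3: A, G — 2 entrants.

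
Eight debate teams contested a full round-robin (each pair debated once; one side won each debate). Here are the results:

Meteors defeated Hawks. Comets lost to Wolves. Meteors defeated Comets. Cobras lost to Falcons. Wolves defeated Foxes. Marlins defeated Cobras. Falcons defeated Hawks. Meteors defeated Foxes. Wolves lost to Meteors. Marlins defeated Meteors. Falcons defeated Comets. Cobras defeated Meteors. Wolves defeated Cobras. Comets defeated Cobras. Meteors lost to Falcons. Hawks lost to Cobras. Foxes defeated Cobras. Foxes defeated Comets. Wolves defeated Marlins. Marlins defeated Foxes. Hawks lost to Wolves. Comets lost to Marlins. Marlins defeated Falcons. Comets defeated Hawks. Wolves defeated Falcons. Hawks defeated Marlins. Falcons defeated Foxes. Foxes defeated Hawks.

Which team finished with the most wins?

Win totals: Foxes 3, Marlins 5, Meteors 4, Hawks 1, Falcons 5, Cobras 2, Wolves 6, Comets 2.
Wolves leads with 6 wins (next highest: 5).

Wolves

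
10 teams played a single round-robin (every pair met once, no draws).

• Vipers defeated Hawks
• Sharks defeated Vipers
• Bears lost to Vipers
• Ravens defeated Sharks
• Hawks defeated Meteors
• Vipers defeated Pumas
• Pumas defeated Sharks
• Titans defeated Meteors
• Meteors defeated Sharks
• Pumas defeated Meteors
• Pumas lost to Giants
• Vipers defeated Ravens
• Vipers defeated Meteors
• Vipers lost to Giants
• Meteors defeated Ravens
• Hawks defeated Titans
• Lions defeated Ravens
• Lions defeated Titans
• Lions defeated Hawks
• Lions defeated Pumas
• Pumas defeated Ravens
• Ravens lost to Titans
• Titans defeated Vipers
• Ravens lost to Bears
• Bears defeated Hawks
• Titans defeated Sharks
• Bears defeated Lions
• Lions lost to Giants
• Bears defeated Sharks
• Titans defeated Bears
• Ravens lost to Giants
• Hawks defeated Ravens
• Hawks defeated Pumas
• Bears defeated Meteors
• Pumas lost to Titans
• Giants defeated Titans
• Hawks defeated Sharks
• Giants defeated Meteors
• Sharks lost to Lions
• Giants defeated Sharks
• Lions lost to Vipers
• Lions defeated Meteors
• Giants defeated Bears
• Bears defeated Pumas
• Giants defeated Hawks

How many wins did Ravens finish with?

Ravens' results: beat Sharks; lost to Pumas, Titans, Meteors, Lions, Giants, Hawks, Vipers, Bears.
That is 1 win.

1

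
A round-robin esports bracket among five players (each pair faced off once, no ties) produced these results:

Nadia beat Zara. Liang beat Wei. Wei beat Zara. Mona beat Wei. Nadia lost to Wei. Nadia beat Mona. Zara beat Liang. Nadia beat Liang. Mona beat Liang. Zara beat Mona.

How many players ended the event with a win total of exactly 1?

Win totals: Wei 2, Mona 2, Nadia 3, Zara 2, Liang 1.
Exactly 1: Liang — 1 player.

1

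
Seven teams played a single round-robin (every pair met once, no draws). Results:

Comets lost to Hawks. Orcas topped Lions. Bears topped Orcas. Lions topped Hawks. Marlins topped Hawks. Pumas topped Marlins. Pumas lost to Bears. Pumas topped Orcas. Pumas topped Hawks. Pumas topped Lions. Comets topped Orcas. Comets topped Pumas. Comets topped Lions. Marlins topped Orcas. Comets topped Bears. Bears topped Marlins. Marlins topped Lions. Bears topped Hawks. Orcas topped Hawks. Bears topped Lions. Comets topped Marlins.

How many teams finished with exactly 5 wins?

2

Win totals: Marlins 3, Pumas 4, Hawks 1, Lions 1, Comets 5, Orcas 2, Bears 5.
Exactly 5: Comets, Bears — 2 teams.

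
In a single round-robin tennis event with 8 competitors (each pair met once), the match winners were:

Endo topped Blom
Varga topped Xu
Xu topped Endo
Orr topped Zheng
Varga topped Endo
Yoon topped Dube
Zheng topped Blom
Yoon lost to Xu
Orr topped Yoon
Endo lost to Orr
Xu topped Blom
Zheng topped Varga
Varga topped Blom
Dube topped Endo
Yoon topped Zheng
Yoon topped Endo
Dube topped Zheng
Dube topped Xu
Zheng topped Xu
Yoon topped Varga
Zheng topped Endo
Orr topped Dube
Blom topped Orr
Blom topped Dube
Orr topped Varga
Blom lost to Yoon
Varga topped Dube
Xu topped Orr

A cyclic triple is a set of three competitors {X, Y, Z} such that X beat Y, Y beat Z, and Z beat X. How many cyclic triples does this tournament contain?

14

Win totals: Zheng 4, Xu 4, Endo 1, Varga 4, Dube 3, Orr 5, Yoon 5, Blom 2.
A competitor with w wins dominates both others in C(w,2) triples; summing gives 6 + 6 + 0 + 6 + 3 + 10 + 10 + 1 = 42 transitive triples.
Total triples C(8,3) = 56, so cyclic triples = 56 − 42 = 14.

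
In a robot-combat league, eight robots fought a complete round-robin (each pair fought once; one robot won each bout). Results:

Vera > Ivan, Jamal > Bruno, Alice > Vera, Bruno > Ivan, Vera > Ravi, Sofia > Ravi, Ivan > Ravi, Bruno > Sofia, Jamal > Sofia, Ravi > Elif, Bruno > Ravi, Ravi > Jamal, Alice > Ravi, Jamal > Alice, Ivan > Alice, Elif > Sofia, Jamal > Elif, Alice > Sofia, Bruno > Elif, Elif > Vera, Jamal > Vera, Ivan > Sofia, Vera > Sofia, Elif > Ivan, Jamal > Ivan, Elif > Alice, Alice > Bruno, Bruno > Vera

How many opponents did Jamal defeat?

Jamal's results: beat Alice, Sofia, Elif, Bruno, Vera, Ivan; lost to Ravi.
That is 6 wins.

6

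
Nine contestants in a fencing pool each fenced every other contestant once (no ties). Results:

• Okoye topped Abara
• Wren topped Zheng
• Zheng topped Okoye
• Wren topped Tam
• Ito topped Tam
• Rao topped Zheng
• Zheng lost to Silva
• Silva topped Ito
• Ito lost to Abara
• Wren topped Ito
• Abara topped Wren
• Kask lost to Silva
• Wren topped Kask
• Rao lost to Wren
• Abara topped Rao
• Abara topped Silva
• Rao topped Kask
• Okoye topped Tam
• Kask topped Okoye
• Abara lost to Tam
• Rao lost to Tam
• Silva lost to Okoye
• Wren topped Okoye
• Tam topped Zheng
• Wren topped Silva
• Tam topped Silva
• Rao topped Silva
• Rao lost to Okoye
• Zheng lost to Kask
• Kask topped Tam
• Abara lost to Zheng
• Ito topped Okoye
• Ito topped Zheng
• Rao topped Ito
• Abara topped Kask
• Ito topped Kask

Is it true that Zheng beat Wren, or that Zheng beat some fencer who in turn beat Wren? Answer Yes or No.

Zheng did not beat Wren directly.
Zheng beat Okoye, Abara. Of those, Abara beat Wren.

Yes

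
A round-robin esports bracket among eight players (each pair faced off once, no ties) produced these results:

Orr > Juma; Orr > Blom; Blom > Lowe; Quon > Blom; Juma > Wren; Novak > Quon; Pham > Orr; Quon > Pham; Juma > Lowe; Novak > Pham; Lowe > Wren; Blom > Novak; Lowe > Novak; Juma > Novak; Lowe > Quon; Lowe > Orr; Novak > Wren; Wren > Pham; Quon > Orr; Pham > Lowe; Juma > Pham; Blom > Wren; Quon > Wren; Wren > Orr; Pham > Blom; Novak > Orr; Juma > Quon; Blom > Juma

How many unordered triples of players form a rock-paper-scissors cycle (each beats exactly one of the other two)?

17

Win totals: Lowe 4, Novak 4, Blom 4, Juma 5, Pham 3, Orr 2, Wren 2, Quon 4.
A player with w wins dominates both others in C(w,2) triples; summing gives 6 + 6 + 6 + 10 + 3 + 1 + 1 + 6 = 39 transitive triples.
Total triples C(8,3) = 56, so cyclic triples = 56 − 39 = 17.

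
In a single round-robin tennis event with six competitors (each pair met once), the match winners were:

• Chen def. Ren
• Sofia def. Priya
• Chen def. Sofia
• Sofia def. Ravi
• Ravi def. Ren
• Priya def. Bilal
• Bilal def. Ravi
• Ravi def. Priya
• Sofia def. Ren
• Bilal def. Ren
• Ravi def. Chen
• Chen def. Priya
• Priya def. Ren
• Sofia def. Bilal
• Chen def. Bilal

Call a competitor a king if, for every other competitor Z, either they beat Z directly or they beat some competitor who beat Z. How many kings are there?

Ren cannot reach Bilal, Priya, Ravi, Chen, Sofia in two steps.
Bilal cannot reach Sofia in two steps.
Priya cannot reach Chen, Sofia in two steps.
Ravi reaches everyone (king).
Chen reaches everyone (king).
Sofia reaches everyone (king).
Kings: Ravi, Chen, Sofia — 3.

3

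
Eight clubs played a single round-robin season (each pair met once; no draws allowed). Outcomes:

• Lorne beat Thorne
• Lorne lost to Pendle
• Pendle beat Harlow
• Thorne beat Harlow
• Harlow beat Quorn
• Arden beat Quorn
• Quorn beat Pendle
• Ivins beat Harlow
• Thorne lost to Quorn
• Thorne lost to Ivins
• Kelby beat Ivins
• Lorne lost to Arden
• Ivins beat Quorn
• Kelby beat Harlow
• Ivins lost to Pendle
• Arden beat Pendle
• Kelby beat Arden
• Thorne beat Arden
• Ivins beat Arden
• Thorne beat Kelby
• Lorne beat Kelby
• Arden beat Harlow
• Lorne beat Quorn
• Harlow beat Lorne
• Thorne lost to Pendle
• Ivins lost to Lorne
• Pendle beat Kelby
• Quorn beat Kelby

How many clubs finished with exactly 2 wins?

1

Win totals: Thorne 3, Ivins 4, Quorn 3, Lorne 4, Arden 4, Harlow 2, Kelby 3, Pendle 5.
Exactly 2: Harlow — 1 club.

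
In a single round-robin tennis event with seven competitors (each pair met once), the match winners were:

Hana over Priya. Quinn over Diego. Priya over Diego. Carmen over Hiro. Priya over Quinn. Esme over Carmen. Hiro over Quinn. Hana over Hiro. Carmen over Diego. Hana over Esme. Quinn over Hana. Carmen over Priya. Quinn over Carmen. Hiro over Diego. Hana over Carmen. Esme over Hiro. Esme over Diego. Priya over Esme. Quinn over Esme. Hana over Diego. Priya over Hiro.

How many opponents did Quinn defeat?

4

Quinn's results: beat Esme, Carmen, Hana, Diego; lost to Hiro, Priya.
That is 4 wins.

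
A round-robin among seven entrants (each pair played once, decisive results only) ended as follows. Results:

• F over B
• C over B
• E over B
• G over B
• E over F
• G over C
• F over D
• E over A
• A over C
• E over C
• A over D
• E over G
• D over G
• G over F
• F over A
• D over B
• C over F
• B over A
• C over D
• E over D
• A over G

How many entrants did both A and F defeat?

A beat: C, D, G.
F beat: A, B, D.
Both beat: D — 1.

1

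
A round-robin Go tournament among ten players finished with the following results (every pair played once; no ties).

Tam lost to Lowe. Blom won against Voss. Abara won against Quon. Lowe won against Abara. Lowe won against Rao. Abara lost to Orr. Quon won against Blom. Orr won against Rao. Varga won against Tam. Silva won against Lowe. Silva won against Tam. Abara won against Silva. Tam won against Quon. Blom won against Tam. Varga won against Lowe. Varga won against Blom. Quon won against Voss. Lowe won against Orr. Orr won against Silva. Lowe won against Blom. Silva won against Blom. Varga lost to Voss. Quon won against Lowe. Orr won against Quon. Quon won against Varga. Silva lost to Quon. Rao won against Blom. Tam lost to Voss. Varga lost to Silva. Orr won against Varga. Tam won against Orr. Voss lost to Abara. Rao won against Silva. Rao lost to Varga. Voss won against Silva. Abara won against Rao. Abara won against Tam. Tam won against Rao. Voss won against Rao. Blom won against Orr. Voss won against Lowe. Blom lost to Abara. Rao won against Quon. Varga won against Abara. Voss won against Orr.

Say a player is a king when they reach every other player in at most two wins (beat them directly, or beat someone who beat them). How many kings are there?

Quon reaches everyone (king).
Blom reaches everyone (king).
Abara reaches everyone (king).
Lowe reaches everyone (king).
Rao cannot reach Abara in two steps.
Varga reaches everyone (king).
Voss reaches everyone (king).
Orr reaches everyone (king).
Tam reaches everyone (king).
Silva reaches everyone (king).
Kings: Quon, Blom, Abara, Lowe, Varga, Voss, Orr, Tam, Silva — 9.

9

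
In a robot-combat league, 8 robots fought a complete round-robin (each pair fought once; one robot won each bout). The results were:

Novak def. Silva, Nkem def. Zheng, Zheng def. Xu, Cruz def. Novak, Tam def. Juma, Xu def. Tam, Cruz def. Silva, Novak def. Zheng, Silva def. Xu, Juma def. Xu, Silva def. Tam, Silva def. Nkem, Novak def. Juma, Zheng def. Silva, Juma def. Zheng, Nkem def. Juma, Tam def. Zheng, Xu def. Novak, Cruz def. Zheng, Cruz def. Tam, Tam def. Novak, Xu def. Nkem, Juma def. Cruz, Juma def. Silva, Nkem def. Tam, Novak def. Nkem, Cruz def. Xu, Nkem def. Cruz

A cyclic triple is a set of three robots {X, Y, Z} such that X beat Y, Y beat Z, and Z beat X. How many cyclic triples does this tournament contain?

Win totals: Nkem 4, Juma 4, Novak 4, Silva 3, Tam 3, Zheng 2, Cruz 5, Xu 3.
A robot with w wins dominates both others in C(w,2) triples; summing gives 6 + 6 + 6 + 3 + 3 + 1 + 10 + 3 = 38 transitive triples.
Total triples C(8,3) = 56, so cyclic triples = 56 − 38 = 18.

18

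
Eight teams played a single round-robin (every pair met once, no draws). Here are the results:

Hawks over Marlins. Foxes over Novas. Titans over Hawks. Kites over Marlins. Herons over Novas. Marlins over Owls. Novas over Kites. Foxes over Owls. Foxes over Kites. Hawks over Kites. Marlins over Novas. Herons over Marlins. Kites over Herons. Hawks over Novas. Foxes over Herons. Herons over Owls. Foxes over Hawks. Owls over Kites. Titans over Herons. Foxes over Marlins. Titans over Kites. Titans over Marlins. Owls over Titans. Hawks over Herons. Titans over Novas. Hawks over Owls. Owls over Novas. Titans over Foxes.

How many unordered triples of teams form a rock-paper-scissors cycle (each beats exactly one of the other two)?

Win totals: Kites 2, Marlins 2, Titans 6, Novas 1, Owls 3, Hawks 5, Foxes 6, Herons 3.
A team with w wins dominates both others in C(w,2) triples; summing gives 1 + 1 + 15 + 0 + 3 + 10 + 15 + 3 = 48 transitive triples.
Total triples C(8,3) = 56, so cyclic triples = 56 − 48 = 8.

8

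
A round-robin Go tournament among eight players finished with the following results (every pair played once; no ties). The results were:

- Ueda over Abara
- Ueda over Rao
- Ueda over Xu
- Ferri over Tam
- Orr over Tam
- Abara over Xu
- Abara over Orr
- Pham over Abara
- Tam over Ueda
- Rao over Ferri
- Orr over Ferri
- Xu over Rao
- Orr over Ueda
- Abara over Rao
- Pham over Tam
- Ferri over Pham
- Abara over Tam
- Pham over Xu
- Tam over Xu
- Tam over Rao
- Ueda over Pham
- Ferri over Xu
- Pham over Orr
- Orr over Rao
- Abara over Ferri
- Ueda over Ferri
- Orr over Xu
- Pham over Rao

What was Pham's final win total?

Pham's results: beat Xu, Abara, Tam, Rao, Orr; lost to Ueda, Ferri.
That is 5 wins.

5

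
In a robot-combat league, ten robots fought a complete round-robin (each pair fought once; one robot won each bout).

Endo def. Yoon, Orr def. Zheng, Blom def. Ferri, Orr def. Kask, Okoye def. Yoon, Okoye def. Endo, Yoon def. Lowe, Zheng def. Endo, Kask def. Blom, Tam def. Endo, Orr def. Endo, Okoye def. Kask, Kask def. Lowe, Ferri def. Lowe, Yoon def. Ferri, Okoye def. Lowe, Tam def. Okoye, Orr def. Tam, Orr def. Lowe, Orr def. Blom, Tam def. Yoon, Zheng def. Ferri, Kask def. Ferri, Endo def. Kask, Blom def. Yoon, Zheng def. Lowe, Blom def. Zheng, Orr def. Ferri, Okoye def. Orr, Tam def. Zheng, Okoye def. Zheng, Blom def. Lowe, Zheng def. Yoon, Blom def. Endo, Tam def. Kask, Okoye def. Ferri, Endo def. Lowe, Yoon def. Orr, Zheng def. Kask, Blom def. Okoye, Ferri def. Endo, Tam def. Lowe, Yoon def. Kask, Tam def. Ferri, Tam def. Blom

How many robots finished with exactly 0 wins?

Win totals: Zheng 5, Orr 7, Ferri 2, Endo 3, Blom 6, Lowe 0, Okoye 7, Yoon 4, Tam 8, Kask 3.
Exactly 0: Lowe — 1 robot.

1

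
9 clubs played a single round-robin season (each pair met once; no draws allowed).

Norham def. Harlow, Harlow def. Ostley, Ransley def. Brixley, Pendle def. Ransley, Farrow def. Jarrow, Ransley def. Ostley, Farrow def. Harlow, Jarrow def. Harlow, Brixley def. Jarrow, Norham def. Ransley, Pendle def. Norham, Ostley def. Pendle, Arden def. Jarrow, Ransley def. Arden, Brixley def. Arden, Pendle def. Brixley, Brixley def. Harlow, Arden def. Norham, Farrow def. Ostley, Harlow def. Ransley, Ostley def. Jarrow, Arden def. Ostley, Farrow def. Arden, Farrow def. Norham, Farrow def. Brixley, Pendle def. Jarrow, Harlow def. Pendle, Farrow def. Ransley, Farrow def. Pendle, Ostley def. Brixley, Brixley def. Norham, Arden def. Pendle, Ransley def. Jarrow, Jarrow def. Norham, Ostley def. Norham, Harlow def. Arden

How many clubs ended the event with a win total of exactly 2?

Win totals: Jarrow 2, Pendle 4, Farrow 8, Ransley 4, Harlow 4, Norham 2, Arden 4, Brixley 4, Ostley 4.
Exactly 2: Jarrow, Norham — 2 clubs.

2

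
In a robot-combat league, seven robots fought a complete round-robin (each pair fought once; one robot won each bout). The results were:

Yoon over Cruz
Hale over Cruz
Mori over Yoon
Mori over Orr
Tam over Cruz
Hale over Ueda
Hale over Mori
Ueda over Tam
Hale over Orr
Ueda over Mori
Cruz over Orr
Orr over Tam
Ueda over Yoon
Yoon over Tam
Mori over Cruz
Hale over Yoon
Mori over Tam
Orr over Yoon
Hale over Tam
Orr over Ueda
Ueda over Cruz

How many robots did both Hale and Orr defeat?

3

Hale beat: Mori, Yoon, Orr, Ueda, Tam, Cruz.
Orr beat: Yoon, Ueda, Tam.
Both beat: Yoon, Ueda, Tam — 3.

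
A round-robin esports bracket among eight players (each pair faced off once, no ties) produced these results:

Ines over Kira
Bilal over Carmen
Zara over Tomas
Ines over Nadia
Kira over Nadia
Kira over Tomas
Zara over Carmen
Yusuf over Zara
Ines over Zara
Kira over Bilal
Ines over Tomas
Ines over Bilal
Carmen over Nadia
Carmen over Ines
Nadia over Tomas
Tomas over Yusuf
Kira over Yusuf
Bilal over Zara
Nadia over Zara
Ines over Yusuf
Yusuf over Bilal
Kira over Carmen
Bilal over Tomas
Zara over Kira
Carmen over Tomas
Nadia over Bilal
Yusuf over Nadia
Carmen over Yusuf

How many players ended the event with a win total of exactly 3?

4

Win totals: Tomas 1, Yusuf 3, Ines 6, Carmen 4, Nadia 3, Bilal 3, Zara 3, Kira 5.
Exactly 3: Yusuf, Nadia, Bilal, Zara — 4 players.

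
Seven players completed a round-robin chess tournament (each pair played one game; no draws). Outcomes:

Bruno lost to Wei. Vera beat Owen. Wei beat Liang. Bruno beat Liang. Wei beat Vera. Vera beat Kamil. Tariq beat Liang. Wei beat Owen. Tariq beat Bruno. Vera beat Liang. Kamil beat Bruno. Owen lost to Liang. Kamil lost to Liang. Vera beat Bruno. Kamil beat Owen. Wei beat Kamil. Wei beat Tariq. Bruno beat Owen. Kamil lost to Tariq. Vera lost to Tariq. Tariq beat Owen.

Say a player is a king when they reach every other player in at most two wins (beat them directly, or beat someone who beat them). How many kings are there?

Wei reaches everyone (king).
Bruno cannot reach Wei, Vera, Tariq in two steps.
Owen cannot reach Wei, Bruno, Vera, Kamil, Tariq, Liang in two steps.
Vera cannot reach Wei, Tariq in two steps.
Kamil cannot reach Wei, Vera, Tariq in two steps.
Tariq cannot reach Wei in two steps.
Liang cannot reach Wei, Vera, Tariq in two steps.
Kings: Wei — 1.

1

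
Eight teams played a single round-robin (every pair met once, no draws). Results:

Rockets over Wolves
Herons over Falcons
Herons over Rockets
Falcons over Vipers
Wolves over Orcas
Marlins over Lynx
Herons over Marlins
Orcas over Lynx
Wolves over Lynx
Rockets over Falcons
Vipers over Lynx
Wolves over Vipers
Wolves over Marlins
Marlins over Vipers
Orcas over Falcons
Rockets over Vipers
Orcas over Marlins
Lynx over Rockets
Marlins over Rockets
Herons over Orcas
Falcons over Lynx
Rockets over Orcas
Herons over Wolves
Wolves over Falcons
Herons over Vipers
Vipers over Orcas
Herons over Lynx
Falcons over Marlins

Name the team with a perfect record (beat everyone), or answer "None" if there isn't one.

Herons

Herons has 7 wins out of 7 opponents — a perfect record.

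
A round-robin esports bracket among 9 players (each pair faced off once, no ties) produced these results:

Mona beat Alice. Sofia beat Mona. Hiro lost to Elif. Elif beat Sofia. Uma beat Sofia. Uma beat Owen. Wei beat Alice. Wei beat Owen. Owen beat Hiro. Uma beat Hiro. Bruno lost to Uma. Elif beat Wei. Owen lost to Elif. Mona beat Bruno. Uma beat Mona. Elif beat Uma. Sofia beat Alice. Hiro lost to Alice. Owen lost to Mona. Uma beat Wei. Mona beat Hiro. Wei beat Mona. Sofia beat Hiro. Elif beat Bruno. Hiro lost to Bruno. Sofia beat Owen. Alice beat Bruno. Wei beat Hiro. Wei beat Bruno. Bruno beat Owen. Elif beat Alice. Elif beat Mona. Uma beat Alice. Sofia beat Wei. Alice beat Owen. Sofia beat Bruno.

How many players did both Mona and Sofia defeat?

Mona beat: Owen, Alice, Bruno, Hiro.
Sofia beat: Mona, Owen, Alice, Wei, Bruno, Hiro.
Both beat: Owen, Alice, Bruno, Hiro — 4.

4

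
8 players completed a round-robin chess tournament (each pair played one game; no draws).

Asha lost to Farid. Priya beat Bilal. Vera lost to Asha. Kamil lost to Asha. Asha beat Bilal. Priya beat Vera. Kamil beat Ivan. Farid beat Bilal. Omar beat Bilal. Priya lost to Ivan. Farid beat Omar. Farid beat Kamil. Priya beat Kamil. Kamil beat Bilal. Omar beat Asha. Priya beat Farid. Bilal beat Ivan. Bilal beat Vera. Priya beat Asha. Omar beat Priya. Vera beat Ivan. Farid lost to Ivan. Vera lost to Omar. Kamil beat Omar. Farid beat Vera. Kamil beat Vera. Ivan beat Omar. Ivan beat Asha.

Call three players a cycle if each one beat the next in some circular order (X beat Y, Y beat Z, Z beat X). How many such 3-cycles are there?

14

Win totals: Ivan 4, Asha 3, Vera 1, Priya 5, Farid 5, Bilal 2, Kamil 4, Omar 4.
A player with w wins dominates both others in C(w,2) triples; summing gives 6 + 3 + 0 + 10 + 10 + 1 + 6 + 6 = 42 transitive triples.
Total triples C(8,3) = 56, so cyclic triples = 56 − 42 = 14.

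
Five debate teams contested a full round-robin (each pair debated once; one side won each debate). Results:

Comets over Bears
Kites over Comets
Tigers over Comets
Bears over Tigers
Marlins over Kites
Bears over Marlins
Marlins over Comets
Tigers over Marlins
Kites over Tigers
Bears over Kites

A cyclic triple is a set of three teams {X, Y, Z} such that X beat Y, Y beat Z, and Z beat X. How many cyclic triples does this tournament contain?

Win totals: Tigers 2, Marlins 2, Bears 3, Kites 2, Comets 1.
A team with w wins dominates both others in C(w,2) triples; summing gives 1 + 1 + 3 + 1 + 0 = 6 transitive triples.
Total triples C(5,3) = 10, so cyclic triples = 10 − 6 = 4.

4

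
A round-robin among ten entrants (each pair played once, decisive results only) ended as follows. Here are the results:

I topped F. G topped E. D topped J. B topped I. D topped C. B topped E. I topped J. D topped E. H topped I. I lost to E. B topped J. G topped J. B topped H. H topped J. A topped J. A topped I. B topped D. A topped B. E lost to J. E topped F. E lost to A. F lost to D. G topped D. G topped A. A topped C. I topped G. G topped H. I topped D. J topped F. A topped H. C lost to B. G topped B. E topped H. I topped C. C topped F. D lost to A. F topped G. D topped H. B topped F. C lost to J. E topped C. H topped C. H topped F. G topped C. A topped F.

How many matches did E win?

4

E's results: beat C, F, H, I; lost to A, B, D, G, J.
That is 4 wins.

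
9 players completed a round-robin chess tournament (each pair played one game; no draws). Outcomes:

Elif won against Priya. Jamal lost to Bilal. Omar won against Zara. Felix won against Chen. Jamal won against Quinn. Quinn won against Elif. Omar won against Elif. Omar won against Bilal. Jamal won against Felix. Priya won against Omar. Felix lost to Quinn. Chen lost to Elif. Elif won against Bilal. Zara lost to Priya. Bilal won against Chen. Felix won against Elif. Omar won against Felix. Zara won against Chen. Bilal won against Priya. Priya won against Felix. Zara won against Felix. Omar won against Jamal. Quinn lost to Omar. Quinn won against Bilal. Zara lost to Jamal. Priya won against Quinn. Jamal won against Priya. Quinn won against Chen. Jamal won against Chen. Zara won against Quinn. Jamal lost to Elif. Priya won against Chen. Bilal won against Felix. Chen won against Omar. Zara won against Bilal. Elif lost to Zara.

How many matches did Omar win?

6

Omar's results: beat Elif, Zara, Felix, Jamal, Bilal, Quinn; lost to Chen, Priya.
That is 6 wins.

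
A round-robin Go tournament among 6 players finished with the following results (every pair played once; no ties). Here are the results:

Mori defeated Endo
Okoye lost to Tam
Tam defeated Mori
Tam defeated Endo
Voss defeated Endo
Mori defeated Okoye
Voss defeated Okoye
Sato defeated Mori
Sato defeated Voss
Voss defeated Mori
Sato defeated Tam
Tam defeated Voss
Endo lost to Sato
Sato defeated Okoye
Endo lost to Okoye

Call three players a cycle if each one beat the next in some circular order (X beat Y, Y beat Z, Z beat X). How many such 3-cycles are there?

0

Win totals: Okoye 1, Endo 0, Sato 5, Tam 4, Voss 3, Mori 2.
A player with w wins dominates both others in C(w,2) triples; summing gives 0 + 0 + 10 + 6 + 3 + 1 = 20 transitive triples.
Total triples C(6,3) = 20, so cyclic triples = 20 − 20 = 0.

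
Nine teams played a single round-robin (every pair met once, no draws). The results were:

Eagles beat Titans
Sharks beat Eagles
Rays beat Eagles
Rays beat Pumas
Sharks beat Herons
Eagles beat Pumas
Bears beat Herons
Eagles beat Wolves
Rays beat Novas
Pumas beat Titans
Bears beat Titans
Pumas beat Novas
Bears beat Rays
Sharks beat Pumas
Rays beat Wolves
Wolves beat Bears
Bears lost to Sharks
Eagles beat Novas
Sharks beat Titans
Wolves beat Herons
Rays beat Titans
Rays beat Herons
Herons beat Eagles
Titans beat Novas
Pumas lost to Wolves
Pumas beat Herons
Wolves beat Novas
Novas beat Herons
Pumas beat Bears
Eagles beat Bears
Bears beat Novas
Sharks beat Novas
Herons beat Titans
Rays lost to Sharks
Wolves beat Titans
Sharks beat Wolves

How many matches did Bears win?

Bears' results: beat Titans, Rays, Herons, Novas; lost to Pumas, Eagles, Sharks, Wolves.
That is 4 wins.

4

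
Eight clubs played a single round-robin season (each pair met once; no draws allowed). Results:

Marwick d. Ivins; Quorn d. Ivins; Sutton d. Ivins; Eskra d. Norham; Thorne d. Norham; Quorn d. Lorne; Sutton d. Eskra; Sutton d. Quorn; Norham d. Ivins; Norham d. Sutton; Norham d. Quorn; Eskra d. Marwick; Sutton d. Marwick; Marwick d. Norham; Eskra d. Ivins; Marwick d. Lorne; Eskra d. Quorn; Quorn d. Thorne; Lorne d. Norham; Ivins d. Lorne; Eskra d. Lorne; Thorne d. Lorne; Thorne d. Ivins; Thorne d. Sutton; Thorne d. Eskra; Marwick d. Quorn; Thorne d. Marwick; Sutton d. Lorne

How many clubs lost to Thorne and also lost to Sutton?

4

Thorne beat: Lorne, Eskra, Ivins, Marwick, Norham, Sutton.
Sutton beat: Lorne, Eskra, Ivins, Marwick, Quorn.
Both beat: Lorne, Eskra, Ivins, Marwick — 4.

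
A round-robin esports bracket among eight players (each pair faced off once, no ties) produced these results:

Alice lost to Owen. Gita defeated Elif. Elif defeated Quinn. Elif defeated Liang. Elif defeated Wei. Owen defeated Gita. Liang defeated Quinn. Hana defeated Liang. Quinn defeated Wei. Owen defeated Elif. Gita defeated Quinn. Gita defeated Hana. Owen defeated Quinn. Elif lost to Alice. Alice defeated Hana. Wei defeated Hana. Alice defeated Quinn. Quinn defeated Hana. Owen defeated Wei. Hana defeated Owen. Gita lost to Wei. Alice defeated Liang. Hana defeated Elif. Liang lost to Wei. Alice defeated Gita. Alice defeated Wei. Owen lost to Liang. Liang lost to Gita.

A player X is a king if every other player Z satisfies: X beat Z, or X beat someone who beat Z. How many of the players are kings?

4

Wei cannot reach Alice in two steps.
Alice reaches everyone (king).
Liang reaches everyone (king).
Gita cannot reach Alice in two steps.
Owen reaches everyone (king).
Quinn cannot reach Alice in two steps.
Hana reaches everyone (king).
Elif cannot reach Alice in two steps.
Kings: Alice, Liang, Owen, Hana — 4.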